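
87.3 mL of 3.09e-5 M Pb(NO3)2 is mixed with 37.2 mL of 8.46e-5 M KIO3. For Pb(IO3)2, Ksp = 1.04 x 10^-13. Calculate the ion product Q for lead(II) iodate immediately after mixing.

Q = 1.38 × 10^-14

Total volume = 87.3 + 37.2 = 124.5 mL.
[Pb^2+] = 3.09 × 10^-5 × (87.3/124.5) = 2.167 × 10^-5 M
[IO3^-] = 8.46 × 10^-5 × (37.2/124.5) = 2.528 × 10^-5 M
Pb(IO3)2(s) ⇌ Pb^2+(aq) + 2 IO3^-(aq), so Q = [Pb^2+][IO3^-]^2
Q = (2.167 x 10^-5)(2.528 x 10^-5)^2 = 1.38 × 10^-14
Q < Ksp, so no precipitate of Pb(IO3)2 forms.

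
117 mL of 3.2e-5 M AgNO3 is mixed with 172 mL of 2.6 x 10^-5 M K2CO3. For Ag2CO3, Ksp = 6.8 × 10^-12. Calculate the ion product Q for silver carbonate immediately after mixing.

2.6 × 10^-15

Total volume = 117 + 172 = 289 mL.
[Ag^+] = 3.2 x 10^-5 × (117/289) = 1.30 × 10^-5 M
[CO3^2-] = 2.6 × 10^-5 × (172/289) = 1.55 × 10^-5 M
Ag2CO3(s) ⇌ 2 Ag^+ + CO3^2-, so Q = [Ag^+]^2[CO3^2-]
Q = (1.30 × 10^-5)^2(1.55 × 10^-5) = 2.6 x 10^-15
Q < Ksp, so no precipitate of Ag2CO3 forms.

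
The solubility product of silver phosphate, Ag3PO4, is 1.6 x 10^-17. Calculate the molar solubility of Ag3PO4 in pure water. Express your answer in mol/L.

Ag3PO4(s) ⇌ 3 Ag^+(aq) + PO4^3-(aq)
Ksp = [Ag^+]^3[PO4^3-]
For each mole of Ag3PO4 that dissolves: [Ag^+] = 3s, [PO4^3-] = s.
So Ksp = (3s)^3 × s = 27s^4
s^4 = 1.6 x 10^-17 / 27, so s = 2.8 × 10^-5 M

s = 2.8 x 10^-5 M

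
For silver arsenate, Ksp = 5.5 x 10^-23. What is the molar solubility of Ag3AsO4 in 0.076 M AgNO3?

s ≈ 1.3 x 10^-19 M

Ag3AsO4(s) ⇌ 3 Ag^+ + AsO4^3-
Ksp = [Ag^+]^3[AsO4^3-]
If s mol/L dissolves here, [Ag^+] = 0.076 + 3s ≈ 0.076, [AsO4^3-] = s (since Ag^+ from AgNO3 dominates).
Ksp ≈ (0.076)^3 × s
s = 1.3 × 10^-19 M
Check: 3s = 3.8 x 10^-19 ≪ 0.076, so the approximation is valid.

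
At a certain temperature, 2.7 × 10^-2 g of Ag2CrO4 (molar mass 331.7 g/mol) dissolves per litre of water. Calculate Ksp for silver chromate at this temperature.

Molar solubility s = (2.7 x 10^-2 g/L) / (331.7 g/mol) = 8.14 x 10^-5 M.
Ag2CrO4(s) <=> 2 Ag^+ + CrO4^2-
If s mol/L of Ag2CrO4 dissolves, [Ag^+] = 2s and [CrO4^2-] = s.
Ksp = [Ag^+]^2[CrO4^2-]
Substituting: Ksp = (2s)^2s = 4s^3
With s = 8.14 × 10^-5: Ksp = 2.2 x 10^-12

2.2 × 10^-12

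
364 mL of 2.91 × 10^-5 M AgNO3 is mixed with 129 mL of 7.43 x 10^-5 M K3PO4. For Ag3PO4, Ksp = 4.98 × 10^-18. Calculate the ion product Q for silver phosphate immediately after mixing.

Q = 1.93 × 10^-19

Total volume = 364 + 129 = 493 mL.
[Ag^+] = 2.91 x 10^-5 × (364/493) = 2.149 x 10^-5 M
[PO4^3-] = 7.43 × 10^-5 × (129/493) = 1.944 × 10^-5 M
Ag3PO4(s) ⇌ 3 Ag^+(aq) + PO4^3-(aq), so Q = [Ag^+]^3[PO4^3-]
Q = (2.149 x 10^-5)^3(1.944 × 10^-5) = 1.93 x 10^-19
Q < Ksp, so no precipitate of Ag3PO4 forms.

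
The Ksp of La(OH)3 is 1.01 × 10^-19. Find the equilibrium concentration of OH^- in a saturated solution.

[OH^-] ≈ 2.35 × 10^-5 M

La(OH)3(s) ⇌ La^3+(aq) + 3 OH^-(aq)
Ksp = [La^3+][OH^-]^3
With molar solubility s: [La^3+] = s, [OH^-] = 3s.
So Ksp = s × (3s)^3 = 27s^4
s = (1.01 × 10^-19 / 27)^(1/4) = 7.821 x 10^-6 M
[OH^-] = 3s = 2.35 x 10^-5 M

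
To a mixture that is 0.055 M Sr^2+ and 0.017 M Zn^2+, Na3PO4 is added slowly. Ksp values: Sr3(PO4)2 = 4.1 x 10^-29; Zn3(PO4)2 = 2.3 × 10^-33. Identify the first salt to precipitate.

Precipitation of each salt starts when its ion product equals its Ksp.
For Sr3(PO4)2: 4.1 x 10^-29 = (0.055)^3 × [PO4^3-]^2  ⇒  [PO4^3-] = 5.0 × 10^-13 M.
For Zn3(PO4)2: 2.3 × 10^-33 = (0.017)^3 × [PO4^3-]^2  ⇒  [PO4^3-] = 2.2 × 10^-14 M.
The salt with the lower threshold [PO4^3-] precipitates first: Zn3(PO4)2.

Zn3(PO4)2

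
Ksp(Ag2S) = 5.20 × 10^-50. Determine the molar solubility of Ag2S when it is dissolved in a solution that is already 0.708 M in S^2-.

Ag2S(s) ⇌ 2 Ag^+(aq) + S^2-(aq)
Ksp = [Ag^+]^2[S^2-]
Let s be the molar solubility in this solution. [Ag^+] = 2s, [S^2-] = 0.708 + s ≈ 0.708 (since the S^2- already present dominates).
Ksp ≈ (2s)^2 × 0.708
s = 1.36 x 10^-25 M
Check: s = 1.4 × 10^-25 ≪ 0.708, so the approximation is valid.

s ≈ 1.36 x 10^-25 M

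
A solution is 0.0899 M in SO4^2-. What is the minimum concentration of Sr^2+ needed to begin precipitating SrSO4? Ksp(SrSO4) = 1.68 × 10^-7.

SrSO4(s) ⇌ Sr^2+ + SO4^2-
Ksp = [Sr^2+][SO4^2-]
Precipitation begins when Q = Ksp. With [SO4^2-] = 0.0899 M:
1.68 × 10^-7 = (0.0899) × [Sr^2+]
[Sr^2+] = (1.68 × 10^-7 / 8.99 x 10^-2) = 1.87 x 10^-6 M

[Sr^2+] = 1.87 × 10^-6 M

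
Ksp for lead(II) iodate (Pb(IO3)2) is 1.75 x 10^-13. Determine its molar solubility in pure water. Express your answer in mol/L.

s ≈ 3.52 × 10^-5 M

Pb(IO3)2(s) ⇌ Pb^2+(aq) + 2 IO3^-(aq)
Ksp = [Pb^2+][IO3^-]^2
For each mole of Pb(IO3)2 that dissolves: [Pb^2+] = s, [IO3^-] = 2s.
Substituting: Ksp = s(2s)^2 = 4s^3
s^3 = 1.75 x 10^-13 / 4, so s = 3.52 × 10^-5 M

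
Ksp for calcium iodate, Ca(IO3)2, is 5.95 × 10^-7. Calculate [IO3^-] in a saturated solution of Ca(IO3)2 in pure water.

Ca(IO3)2(s) ⇌ Ca^2+ + 2 IO3^-
Ksp = [Ca^2+][IO3^-]^2
For each mole of Ca(IO3)2 that dissolves: [Ca^2+] = s, [IO3^-] = 2s.
So Ksp = s × (2s)^2 = 4s^3
s = (5.95 × 10^-7 / 4)^(1/3) = 5.298 x 10^-3 M
[IO3^-] = 2s = 1.06 × 10^-2 M

[IO3^-] ≈ 1.06 x 10^-2 M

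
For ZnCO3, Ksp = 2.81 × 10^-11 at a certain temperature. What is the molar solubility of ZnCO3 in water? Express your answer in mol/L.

s ≈ 5.30 × 10^-6 M

ZnCO3(s) ⇌ Zn^2+ + CO3^2-
Ksp = [Zn^2+][CO3^2-]
Let s = molar solubility. Then [Zn^2+] = s and [CO3^2-] = s.
Ksp = s × s = s^2
s = √(2.81 × 10^-11) = 5.30 × 10^-6 M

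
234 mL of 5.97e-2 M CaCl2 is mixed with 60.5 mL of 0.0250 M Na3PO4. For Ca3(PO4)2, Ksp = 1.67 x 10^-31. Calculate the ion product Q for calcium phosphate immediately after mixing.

2.82 × 10^-9

Total volume = 234 + 60.5 = 294.5 mL.
[Ca^2+] = 5.97 x 10^-2 × (234/294.5) = 4.744 x 10^-2 M
[PO4^3-] = 2.50 × 10^-2 × (60.5/294.5) = 5.136 × 10^-3 M
Ca3(PO4)2(s) <=> 3 Ca^2+ + 2 PO4^3-, so Q = [Ca^2+]^3[PO4^3-]^2
Q = (4.744 x 10^-2)^3(5.136 × 10^-3)^2 = 2.82 × 10^-9
Q > Ksp, so Ca3(PO4)2 will precipitate.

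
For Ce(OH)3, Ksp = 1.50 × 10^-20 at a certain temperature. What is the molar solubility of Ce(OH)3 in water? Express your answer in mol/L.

Ce(OH)3(s) ⇌ Ce^3+(aq) + 3 OH^-(aq)
Ksp = [Ce^3+][OH^-]^3
For each mole of Ce(OH)3 that dissolves: [Ce^3+] = s, [OH^-] = 3s.
Ksp = s(3s)^3 = 27s^4
s^4 = 1.50 × 10^-20 / 27, so s = 4.85 × 10^-6 M

s ≈ 4.85e-6 M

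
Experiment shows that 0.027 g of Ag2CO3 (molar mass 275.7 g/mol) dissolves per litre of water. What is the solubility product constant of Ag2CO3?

Ksp = 3.8e-12

Molar solubility s = (2.7 × 10^-2 g/L) / (275.7 g/mol) = 9.79 x 10^-5 M.
Ag2CO3(s) ⇌ 2 Ag^+ + CO3^2-
Let s = molar solubility. Then [Ag^+] = 2s and [CO3^2-] = s.
Ksp = [Ag^+]^2[CO3^2-]
So Ksp = (2s)^2 × s = 4s^3
With s = 9.79 × 10^-5: Ksp = 3.8 x 10^-12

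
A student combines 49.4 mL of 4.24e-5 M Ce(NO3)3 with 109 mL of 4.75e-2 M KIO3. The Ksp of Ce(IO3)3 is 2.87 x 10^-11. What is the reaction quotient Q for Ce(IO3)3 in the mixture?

Q ≈ 4.62 × 10^-10

Total volume = 49.4 + 109 = 158.4 mL.
[Ce^3+] = 4.24 × 10^-5 × (49.4/158.4) = 1.322 × 10^-5 M
[IO3^-] = 4.75 × 10^-2 × (109/158.4) = 3.269 × 10^-2 M
Ce(IO3)3(s) ⇌ Ce^3+(aq) + 3 IO3^-(aq), so Q = [Ce^3+][IO3^-]^3
Q = (1.322 × 10^-5)(3.269 × 10^-2)^3 = 4.62 × 10^-10
Q > Ksp, so Ce(IO3)3 will precipitate.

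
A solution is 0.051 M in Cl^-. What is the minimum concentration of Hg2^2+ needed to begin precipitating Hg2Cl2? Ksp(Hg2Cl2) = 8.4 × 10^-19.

[Hg2^2+] ≈ 3.2 × 10^-16 M

Hg2Cl2(s) ⇌ Hg2^2+ + 2 Cl^-
Ksp = [Hg2^2+][Cl^-]^2
Precipitation begins when Q = Ksp. With [Cl^-] = 0.051 M:
8.4 × 10^-19 = (0.051)^2 × [Hg2^2+]
[Hg2^2+] = (8.4 × 10^-19 / 2.60 × 10^-3) = 3.2 × 10^-16 M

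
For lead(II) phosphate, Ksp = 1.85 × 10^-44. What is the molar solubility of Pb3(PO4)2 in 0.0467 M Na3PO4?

Pb3(PO4)2(s) ⇌ 3 Pb^2+ + 2 PO4^3-
Ksp = [Pb^2+]^3[PO4^3-]^2
Let s be the molar solubility in this solution. [Pb^2+] = 3s, [PO4^3-] = 0.0467 + 2s ≈ 0.0467 (Ksp is small, so little additional dissolves).
Ksp ≈ (3s)^3 × (0.0467)^2
s = 6.80 × 10^-15 M
Check: 2s = 1.4 × 10^-14 ≪ 0.0467, so the approximation is valid.

6.80 x 10^-15 M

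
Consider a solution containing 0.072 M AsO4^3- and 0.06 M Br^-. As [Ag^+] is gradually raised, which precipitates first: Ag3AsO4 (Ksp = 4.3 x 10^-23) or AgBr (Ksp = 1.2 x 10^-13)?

AgBr

Each salt begins to precipitate when Q = Ksp, i.e. when [Ag^+] reaches its threshold.
For Ag3AsO4: 4.3 x 10^-23 = 0.072 × [Ag^+]^3  ⇒  [Ag^+] = 8.4 × 10^-8 M.
For AgBr: 1.2 x 10^-13 = 0.06 × [Ag^+]  ⇒  [Ag^+] = 2.0 × 10^-12 M.
The salt with the lower threshold [Ag^+] precipitates first: AgBr.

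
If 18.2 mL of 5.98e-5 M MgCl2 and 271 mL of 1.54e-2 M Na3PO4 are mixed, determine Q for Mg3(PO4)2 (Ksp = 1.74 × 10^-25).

Q = 1.11e-20

Total volume = 18.2 + 271 = 289.2 mL.
[Mg^2+] = 5.98 × 10^-5 × (18.2/289.2) = 3.763 × 10^-6 M
[PO4^3-] = 1.54 x 10^-2 × (271/289.2) = 1.443 × 10^-2 M
Mg3(PO4)2(s) ⇌ 3 Mg^2+(aq) + 2 PO4^3-(aq), so Q = [Mg^2+]^3[PO4^3-]^2
Q = (3.763 x 10^-6)^3(1.443 × 10^-2)^2 = 1.11 × 10^-20
Q > Ksp, so Mg3(PO4)2 will precipitate.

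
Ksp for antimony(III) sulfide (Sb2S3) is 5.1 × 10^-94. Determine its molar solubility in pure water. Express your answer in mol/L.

8.6 × 10^-20 M

Sb2S3(s) ⇌ 2 Sb^3+(aq) + 3 S^2-(aq)
Ksp = [Sb^3+]^2[S^2-]^3
For each mole of Sb2S3 that dissolves: [Sb^3+] = 2s, [S^2-] = 3s.
So Ksp = (2s)^2 × (3s)^3 = 108s^5
s = (5.1 × 10^-94 / 108)^(1/5) = 8.6 × 10^-20 M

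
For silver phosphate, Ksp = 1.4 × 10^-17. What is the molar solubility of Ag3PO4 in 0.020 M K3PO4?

Ag3PO4(s) <=> 3 Ag^+(aq) + PO4^3-(aq)
Ksp = [Ag^+]^3[PO4^3-]
Let s = moles of Ag3PO4 that dissolve per litre. [Ag^+] = 3s, [PO4^3-] = 0.020 + s ≈ 0.020 (since PO4^3- from K3PO4 dominates).
Ksp ≈ (3s)^3 × 0.020
s = 3.0 × 10^-6 M
Check: s = 3.0 × 10^-6 ≪ 0.020, so the approximation is valid.

s = 3.0 × 10^-6 M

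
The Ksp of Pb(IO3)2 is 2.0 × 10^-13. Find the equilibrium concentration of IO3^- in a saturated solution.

[IO3^-] = 7.4 × 10^-5 M

Pb(IO3)2(s) <=> Pb^2+ + 2 IO3^-
Ksp = [Pb^2+][IO3^-]^2
With molar solubility s: [Pb^2+] = s, [IO3^-] = 2s.
Ksp = s(2s)^2 = 4s^3
s^3 = 2.0 × 10^-13 / 4, so s = 3.68 × 10^-5 M
[IO3^-] = 2s = 7.4 × 10^-5 M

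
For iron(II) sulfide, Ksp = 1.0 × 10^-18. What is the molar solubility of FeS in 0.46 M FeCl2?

2.2 × 10^-18 M

FeS(s) <=> Fe^2+(aq) + S^2-(aq)
Ksp = [Fe^2+][S^2-]
If s mol/L dissolves here, [Fe^2+] = 0.46 + s ≈ 0.46, [S^2-] = s (since Fe^2+ from FeCl2 dominates).
Ksp ≈ 0.46 × s
s = 2.2 x 10^-18 M
Check: s = 2.2 × 10^-18 ≪ 0.46, so the approximation is valid.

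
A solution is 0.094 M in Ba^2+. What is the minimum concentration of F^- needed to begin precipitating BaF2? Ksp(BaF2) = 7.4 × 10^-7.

[F^-] = 2.8e-3 M

BaF2(s) ⇌ Ba^2+ + 2 F^-
Ksp = [Ba^2+][F^-]^2
Precipitation begins when Q = Ksp. With [Ba^2+] = 0.094 M:
7.4 × 10^-7 = (0.094) × [F^-]^2
[F^-] = (7.4 × 10^-7 / 9.4 × 10^-2)^(1/2) = 2.8 x 10^-3 M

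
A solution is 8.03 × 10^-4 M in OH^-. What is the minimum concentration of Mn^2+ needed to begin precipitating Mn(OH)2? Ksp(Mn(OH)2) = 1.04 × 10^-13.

[Mn^2+] = 1.61e-7 M

Mn(OH)2(s) <=> Mn^2+ + 2 OH^-
Ksp = [Mn^2+][OH^-]^2
Precipitation begins when Q = Ksp. With [OH^-] = 8.03 × 10^-4 M:
1.04 × 10^-13 = (8.03 × 10^-4)^2 × [Mn^2+]
[Mn^2+] = (1.04 × 10^-13 / 6.448 × 10^-7) = 1.61 × 10^-7 M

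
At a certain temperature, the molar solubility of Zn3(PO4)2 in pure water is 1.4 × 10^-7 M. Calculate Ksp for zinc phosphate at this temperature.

Ksp = 5.8 × 10^-33

Zn3(PO4)2(s) ⇌ 3 Zn^2+(aq) + 2 PO4^3-(aq)
Let s = molar solubility. Then [Zn^2+] = 3s and [PO4^3-] = 2s.
Ksp = [Zn^2+]^3[PO4^3-]^2
Substituting: Ksp = (3s)^3(2s)^2 = 108s^5
Ksp = 108 × (1.4 × 10^-7)^5 = 5.8 × 10^-33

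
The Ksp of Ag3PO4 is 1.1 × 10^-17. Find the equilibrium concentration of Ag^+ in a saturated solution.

[Ag^+] = 7.6 x 10^-5 M

Ag3PO4(s) ⇌ 3 Ag^+ + PO4^3-
Ksp = [Ag^+]^3[PO4^3-]
With molar solubility s: [Ag^+] = 3s, [PO4^3-] = s.
Ksp = (3s)^3s = 27s^4
s^4 = 1.1 × 10^-17 / 27, so s = 2.53 × 10^-5 M
[Ag^+] = 3s = 7.6 × 10^-5 M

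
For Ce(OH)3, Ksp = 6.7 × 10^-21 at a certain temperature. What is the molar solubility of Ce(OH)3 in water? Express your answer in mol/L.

4.0 x 10^-6 M

Ce(OH)3(s) <=> Ce^3+ + 3 OH^-
Ksp = [Ce^3+][OH^-]^3
Let s = molar solubility. Then [Ce^3+] = s and [OH^-] = 3s.
Substituting: Ksp = s(3s)^3 = 27s^4
s = (6.7 × 10^-21 / 27)^(1/4) = 4.0 x 10^-6 M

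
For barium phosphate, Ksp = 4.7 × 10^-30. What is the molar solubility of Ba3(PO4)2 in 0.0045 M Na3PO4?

Ba3(PO4)2(s) ⇌ 3 Ba^2+(aq) + 2 PO4^3-(aq)
Ksp = [Ba^2+]^3[PO4^3-]^2
Let s be the molar solubility in this solution. [Ba^2+] = 3s, [PO4^3-] = 0.0045 + 2s ≈ 0.0045 (since PO4^3- from Na3PO4 dominates).
Ksp ≈ (3s)^3 × (0.0045)^2
s = 2.0 × 10^-9 M
Check: 2s = 4.1 × 10^-9 ≪ 0.0045, so the approximation is valid.

s ≈ 2.0 × 10^-9 M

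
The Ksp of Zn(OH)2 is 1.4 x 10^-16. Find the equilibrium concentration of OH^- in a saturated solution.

[OH^-] = 6.5 × 10^-6 M

Zn(OH)2(s) ⇌ Zn^2+(aq) + 2 OH^-(aq)
Ksp = [Zn^2+][OH^-]^2
For each mole of Zn(OH)2 that dissolves: [Zn^2+] = s, [OH^-] = 2s.
Substituting: Ksp = s(2s)^2 = 4s^3
s = (1.4 x 10^-16 / 4)^(1/3) = 3.27 × 10^-6 M
[OH^-] = 2s = 6.5 × 10^-6 M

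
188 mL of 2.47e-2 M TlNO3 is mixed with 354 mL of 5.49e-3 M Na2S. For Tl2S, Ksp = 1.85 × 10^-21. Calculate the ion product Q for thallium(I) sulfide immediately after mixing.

Q = 2.63 × 10^-7

Total volume = 188 + 354 = 542 mL.
[Tl^+] = 2.47 x 10^-2 × (188/542) = 8.568 x 10^-3 M
[S^2-] = 5.49 x 10^-3 × (354/542) = 3.586 × 10^-3 M
Tl2S(s) ⇌ 2 Tl^+(aq) + S^2-(aq), so Q = [Tl^+]^2[S^2-]
Q = (8.568 × 10^-3)^2(3.586 × 10^-3) = 2.63 × 10^-7
Q > Ksp, so Tl2S will precipitate.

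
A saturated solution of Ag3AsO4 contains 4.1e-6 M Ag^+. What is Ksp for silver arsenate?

9.4 x 10^-23

Ag3AsO4(s) ⇌ 3 Ag^+ + AsO4^3-
Stoichiometry gives [AsO4^3-] = (1/3)[Ag^+] = 1.37 x 10^-6 M.
Ksp = [Ag^+]^3[AsO4^3-]
Ksp = (4.1 × 10^-6)^3 × 1.37 × 10^-6 = 9.4 × 10^-23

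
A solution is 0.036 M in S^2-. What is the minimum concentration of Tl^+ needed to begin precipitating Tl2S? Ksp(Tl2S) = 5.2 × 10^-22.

Tl2S(s) <=> 2 Tl^+(aq) + S^2-(aq)
Ksp = [Tl^+]^2[S^2-]
Precipitation begins when Q = Ksp. With [S^2-] = 0.036 M:
5.2 × 10^-22 = (0.036) × [Tl^+]^2
[Tl^+] = (5.2 × 10^-22 / 3.6 × 10^-2)^(1/2) = 1.2 × 10^-10 M

1.2 × 10^-10 M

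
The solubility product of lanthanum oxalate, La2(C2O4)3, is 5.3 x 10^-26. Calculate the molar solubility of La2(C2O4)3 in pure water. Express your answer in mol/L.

La2(C2O4)3(s) <=> 2 La^3+ + 3 C2O4^2-
Ksp = [La^3+]^2[C2O4^2-]^3
If s mol/L of La2(C2O4)3 dissolves, [La^3+] = 2s and [C2O4^2-] = 3s.
Ksp = (2s)^2(3s)^3 = 108s^5
s^5 = 5.3 x 10^-26 / 108, so s = 3.5 × 10^-6 M

s ≈ 3.5 × 10^-6 M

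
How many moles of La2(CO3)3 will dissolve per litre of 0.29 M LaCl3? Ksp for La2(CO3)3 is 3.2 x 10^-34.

s = 5.2e-12 M

La2(CO3)3(s) <=> 2 La^3+(aq) + 3 CO3^2-(aq)
Ksp = [La^3+]^2[CO3^2-]^3
Let s = moles of La2(CO3)3 that dissolve per litre. [La^3+] = 0.29 + 2s ≈ 0.29, [CO3^2-] = 3s (common-ion effect: La^3+ is already 0.29 M).
Ksp ≈ (0.29)^2 × (3s)^3
s = 5.2 × 10^-12 M
Check: 2s = 1.0 x 10^-11 ≪ 0.29, so the approximation is valid.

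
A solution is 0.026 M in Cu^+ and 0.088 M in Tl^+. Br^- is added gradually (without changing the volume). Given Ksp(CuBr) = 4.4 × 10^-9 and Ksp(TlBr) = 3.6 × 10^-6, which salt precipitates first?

Precipitation of each salt starts when its ion product equals its Ksp.
For CuBr: 4.4 × 10^-9 = 0.026 × [Br^-]  ⇒  [Br^-] = 1.7 × 10^-7 M.
For TlBr: 3.6 × 10^-6 = 0.088 × [Br^-]  ⇒  [Br^-] = 4.1 × 10^-5 M.
The salt with the lower threshold [Br^-] precipitates first: CuBr.

CuBr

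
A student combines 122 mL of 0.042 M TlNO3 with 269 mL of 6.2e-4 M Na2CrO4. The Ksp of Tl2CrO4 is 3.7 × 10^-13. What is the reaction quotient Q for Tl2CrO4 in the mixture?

7.3 × 10^-8

Total volume = 122 + 269 = 391 mL.
[Tl^+] = 4.2 x 10^-2 × (122/391) = 1.31 × 10^-2 M
[CrO4^2-] = 6.2 × 10^-4 × (269/391) = 4.27 x 10^-4 M
Tl2CrO4(s) ⇌ 2 Tl^+(aq) + CrO4^2-(aq), so Q = [Tl^+]^2[CrO4^2-]
Q = (1.31 × 10^-2)^2(4.27 × 10^-4) = 7.3 x 10^-8
Q > Ksp, so Tl2CrO4 will precipitate.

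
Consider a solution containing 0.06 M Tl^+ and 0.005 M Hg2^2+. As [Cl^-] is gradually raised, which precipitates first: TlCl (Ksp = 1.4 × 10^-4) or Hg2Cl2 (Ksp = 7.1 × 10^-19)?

Hg2Cl2

Each salt begins to precipitate when Q = Ksp, i.e. when [Cl^-] reaches its threshold.
For TlCl: 1.4 × 10^-4 = 0.06 × [Cl^-]  ⇒  [Cl^-] = 2.3 × 10^-3 M.
For Hg2Cl2: 7.1 × 10^-19 = 0.005 × [Cl^-]^2  ⇒  [Cl^-] = 1.2 × 10^-8 M.
The salt with the lower threshold [Cl^-] precipitates first: Hg2Cl2.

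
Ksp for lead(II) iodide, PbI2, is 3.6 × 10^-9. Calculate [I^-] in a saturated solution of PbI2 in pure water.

[I^-] ≈ 1.9 × 10^-3 M

PbI2(s) ⇌ Pb^2+ + 2 I^-
Ksp = [Pb^2+][I^-]^2
With molar solubility s: [Pb^2+] = s, [I^-] = 2s.
So Ksp = s × (2s)^2 = 4s^3
s = (3.6 × 10^-9 / 4)^(1/3) = 9.65 × 10^-4 M
[I^-] = 2s = 1.9 × 10^-3 M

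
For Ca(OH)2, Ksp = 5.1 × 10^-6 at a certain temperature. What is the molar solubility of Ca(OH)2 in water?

Ca(OH)2(s) ⇌ Ca^2+ + 2 OH^-
Ksp = [Ca^2+][OH^-]^2
With molar solubility s: [Ca^2+] = s, [OH^-] = 2s.
Ksp = s(2s)^2 = 4s^3
s = (5.1 × 10^-6 / 4)^(1/3) = 1.1 x 10^-2 M

s = 1.1 × 10^-2 M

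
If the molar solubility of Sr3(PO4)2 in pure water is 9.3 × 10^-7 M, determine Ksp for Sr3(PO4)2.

Ksp = 7.5 × 10^-29

Sr3(PO4)2(s) ⇌ 3 Sr^2+(aq) + 2 PO4^3-(aq)
Let s = molar solubility. Then [Sr^2+] = 3s and [PO4^3-] = 2s.
Ksp = [Sr^2+]^3[PO4^3-]^2
Ksp = (3s)^3(2s)^2 = 108s^5
Ksp = 108 × (9.3 × 10^-7)^5 = 7.5 x 10^-29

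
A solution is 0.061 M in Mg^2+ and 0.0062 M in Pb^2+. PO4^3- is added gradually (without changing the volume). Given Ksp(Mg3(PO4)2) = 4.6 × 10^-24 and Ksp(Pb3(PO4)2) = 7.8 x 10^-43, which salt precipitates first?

Precipitation of each salt starts when its ion product equals its Ksp.
For Mg3(PO4)2: 4.6 × 10^-24 = (0.061)^3 × [PO4^3-]^2  ⇒  [PO4^3-] = 1.4 × 10^-10 M.
For Pb3(PO4)2: 7.8 x 10^-43 = (0.0062)^3 × [PO4^3-]^2  ⇒  [PO4^3-] = 1.8 x 10^-18 M.
The salt with the lower threshold [PO4^3-] precipitates first: Pb3(PO4)2.

Pb3(PO4)2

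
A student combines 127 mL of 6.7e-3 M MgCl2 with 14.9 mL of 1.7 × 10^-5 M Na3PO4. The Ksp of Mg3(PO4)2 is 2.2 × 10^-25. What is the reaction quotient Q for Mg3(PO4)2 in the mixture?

Total volume = 127 + 14.9 = 141.9 mL.
[Mg^2+] = 6.7 x 10^-3 × (127/141.9) = 6.00 × 10^-3 M
[PO4^3-] = 1.7 × 10^-5 × (14.9/141.9) = 1.79 x 10^-6 M
Mg3(PO4)2(s) <=> 3 Mg^2+ + 2 PO4^3-, so Q = [Mg^2+]^3[PO4^3-]^2
Q = (6.00 x 10^-3)^3(1.79 x 10^-6)^2 = 6.9 × 10^-19
Q > Ksp, so Mg3(PO4)2 will precipitate.

Q = 6.9e-19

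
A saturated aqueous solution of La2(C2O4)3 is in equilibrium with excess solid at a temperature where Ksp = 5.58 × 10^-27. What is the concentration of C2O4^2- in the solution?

La2(C2O4)3(s) ⇌ 2 La^3+ + 3 C2O4^2-
Ksp = [La^3+]^2[C2O4^2-]^3
For each mole of La2(C2O4)3 that dissolves: [La^3+] = 2s, [C2O4^2-] = 3s.
Substituting: Ksp = (2s)^2(3s)^3 = 108s^5
s^5 = 5.58 × 10^-27 / 108, so s = 2.201 × 10^-6 M
[C2O4^2-] = 3s = 6.60 × 10^-6 M

[C2O4^2-] = 6.60e-6 M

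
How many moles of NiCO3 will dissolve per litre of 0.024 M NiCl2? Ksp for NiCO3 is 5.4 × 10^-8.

NiCO3(s) ⇌ Ni^2+(aq) + CO3^2-(aq)
Ksp = [Ni^2+][CO3^2-]
If s mol/L dissolves here, [Ni^2+] = 0.024 + s ≈ 0.024, [CO3^2-] = s (common-ion effect: Ni^2+ is already 0.024 M).
Ksp ≈ 0.024 × s
s = 2.3 × 10^-6 M
Check: s = 2.3 × 10^-6 ≪ 0.024, so the approximation is valid.

s = 2.3 x 10^-6 M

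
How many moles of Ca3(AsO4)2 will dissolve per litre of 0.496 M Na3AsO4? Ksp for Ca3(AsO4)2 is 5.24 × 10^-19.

s ≈ 4.29 × 10^-7 M

Ca3(AsO4)2(s) ⇌ 3 Ca^2+ + 2 AsO4^3-
Ksp = [Ca^2+]^3[AsO4^3-]^2
If s mol/L dissolves here, [Ca^2+] = 3s, [AsO4^3-] = 0.496 + 2s ≈ 0.496 (common-ion effect: AsO4^3- is already 0.496 M).
Ksp ≈ (3s)^3 × (0.496)^2
s = 4.29 × 10^-7 M
Check: 2s = 8.6 × 10^-7 ≪ 0.496, so the approximation is valid.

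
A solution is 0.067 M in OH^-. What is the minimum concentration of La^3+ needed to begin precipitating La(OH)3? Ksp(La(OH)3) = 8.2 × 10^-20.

La(OH)3(s) ⇌ La^3+ + 3 OH^-
Ksp = [La^3+][OH^-]^3
Precipitation begins when Q = Ksp. With [OH^-] = 0.067 M:
8.2 × 10^-20 = (0.067)^3 × [La^3+]
[La^3+] = (8.2 × 10^-20 / 3.01 × 10^-4) = 2.7 × 10^-16 M

[La^3+] = 2.7e-16 M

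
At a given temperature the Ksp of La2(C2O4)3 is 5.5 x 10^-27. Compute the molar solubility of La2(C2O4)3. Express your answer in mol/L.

La2(C2O4)3(s) ⇌ 2 La^3+ + 3 C2O4^2-
Ksp = [La^3+]^2[C2O4^2-]^3
If s mol/L of La2(C2O4)3 dissolves, [La^3+] = 2s and [C2O4^2-] = 3s.
Substituting: Ksp = (2s)^2(3s)^3 = 108s^5
Solving, s = (5.5 x 10^-27/108)^(1/5) = 2.2 × 10^-6 M

2.2 x 10^-6 M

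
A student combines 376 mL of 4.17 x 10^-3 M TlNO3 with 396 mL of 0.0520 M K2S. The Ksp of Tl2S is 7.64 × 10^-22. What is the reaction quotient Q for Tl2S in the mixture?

1.10 × 10^-7

Total volume = 376 + 396 = 772 mL.
[Tl^+] = 4.17 × 10^-3 × (376/772) = 2.031 x 10^-3 M
[S^2-] = 5.20 × 10^-2 × (396/772) = 2.667 × 10^-2 M
Tl2S(s) <=> 2 Tl^+ + S^2-, so Q = [Tl^+]^2[S^2-]
Q = (2.031 x 10^-3)^2(2.667 × 10^-2) = 1.10 × 10^-7
Q > Ksp, so Tl2S will precipitate.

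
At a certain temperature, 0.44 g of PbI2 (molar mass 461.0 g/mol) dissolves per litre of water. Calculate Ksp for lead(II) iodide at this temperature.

Molar solubility s = (4.4 × 10^-1 g/L) / (461.0 g/mol) = 9.54 x 10^-4 M.
PbI2(s) ⇌ Pb^2+ + 2 I^-
Let s = molar solubility. Then [Pb^2+] = s and [I^-] = 2s.
Ksp = [Pb^2+][I^-]^2
Ksp = s(2s)^2 = 4s^3
With s = 9.54 x 10^-4: Ksp = 3.5 × 10^-9

3.5 x 10^-9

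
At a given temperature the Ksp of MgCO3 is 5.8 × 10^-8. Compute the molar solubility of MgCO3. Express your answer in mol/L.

2.4 × 10^-4 M

MgCO3(s) <=> Mg^2+(aq) + CO3^2-(aq)
Ksp = [Mg^2+][CO3^2-]
For each mole of MgCO3 that dissolves: [Mg^2+] = s, [CO3^2-] = s.
Ksp = (s)(s) = s^2
s = (5.8 × 10^-8)^(1/2) = 2.4 × 10^-4 M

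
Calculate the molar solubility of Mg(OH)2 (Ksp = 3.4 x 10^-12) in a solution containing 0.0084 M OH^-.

Mg(OH)2(s) <=> Mg^2+(aq) + 2 OH^-(aq)
Ksp = [Mg^2+][OH^-]^2
Let s be the molar solubility in this solution. [Mg^2+] = s, [OH^-] = 0.0084 + 2s ≈ 0.0084 (common-ion effect: OH^- is already 0.0084 M).
Ksp ≈ s × (0.0084)^2
s = 4.8 × 10^-8 M
Check: 2s = 9.6 × 10^-8 ≪ 0.0084, so the approximation is valid.

s = 4.8 x 10^-8 M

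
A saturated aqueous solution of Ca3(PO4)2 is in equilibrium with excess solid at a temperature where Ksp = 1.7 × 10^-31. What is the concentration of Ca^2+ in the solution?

Ca3(PO4)2(s) ⇌ 3 Ca^2+ + 2 PO4^3-
Ksp = [Ca^2+]^3[PO4^3-]^2
For each mole of Ca3(PO4)2 that dissolves: [Ca^2+] = 3s, [PO4^3-] = 2s.
Ksp = (3s)^3(2s)^2 = 108s^5
s^5 = 1.7 × 10^-31 / 108, so s = 2.75 × 10^-7 M
[Ca^2+] = 3s = 8.3 × 10^-7 M

8.3 × 10^-7 M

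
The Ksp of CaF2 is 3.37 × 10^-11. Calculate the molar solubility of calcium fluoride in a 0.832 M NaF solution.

s ≈ 4.87e-11 M

CaF2(s) <=> Ca^2+ + 2 F^-
Ksp = [Ca^2+][F^-]^2
Let s be the molar solubility in this solution. [Ca^2+] = s, [F^-] = 0.832 + 2s ≈ 0.832 (common-ion effect: F^- is already 0.832 M).
Ksp ≈ s × (0.832)^2
s = 4.87 × 10^-11 M
Check: 2s = 9.7 × 10^-11 ≪ 0.832, so the approximation is valid.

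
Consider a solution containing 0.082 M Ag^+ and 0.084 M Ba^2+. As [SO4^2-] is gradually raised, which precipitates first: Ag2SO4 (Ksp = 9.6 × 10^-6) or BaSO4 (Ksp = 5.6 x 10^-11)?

BaSO4

Precipitation of each salt starts when its ion product equals its Ksp.
For Ag2SO4: 9.6 × 10^-6 = (0.082)^2 × [SO4^2-]  ⇒  [SO4^2-] = 1.4 × 10^-3 M.
For BaSO4: 5.6 x 10^-11 = 0.084 × [SO4^2-]  ⇒  [SO4^2-] = 6.7 × 10^-10 M.
The salt with the lower threshold [SO4^2-] precipitates first: BaSO4.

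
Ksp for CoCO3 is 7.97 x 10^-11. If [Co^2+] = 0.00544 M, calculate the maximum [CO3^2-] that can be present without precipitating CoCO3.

CoCO3(s) <=> Co^2+ + CO3^2-
Ksp = [Co^2+][CO3^2-]
Precipitation begins when Q = Ksp. With [Co^2+] = 0.00544 M:
7.97 x 10^-11 = (0.00544) × [CO3^2-]
[CO3^2-] = (7.97 x 10^-11 / 5.44 x 10^-3) = 1.47 x 10^-8 M

1.47 × 10^-8 M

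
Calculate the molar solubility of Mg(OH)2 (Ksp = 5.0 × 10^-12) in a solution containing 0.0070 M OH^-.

s ≈ 1.0 × 10^-7 M

Mg(OH)2(s) ⇌ Mg^2+ + 2 OH^-
Ksp = [Mg^2+][OH^-]^2
Let s be the molar solubility in this solution. [Mg^2+] = s, [OH^-] = 0.0070 + 2s ≈ 0.0070 (since the OH^- already present dominates).
Ksp ≈ s × (0.0070)^2
s = 1.0 × 10^-7 M
Check: 2s = 2.0 × 10^-7 ≪ 0.0070, so the approximation is valid.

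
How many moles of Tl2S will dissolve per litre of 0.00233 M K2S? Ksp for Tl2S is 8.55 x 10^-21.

Tl2S(s) ⇌ 2 Tl^+(aq) + S^2-(aq)
Ksp = [Tl^+]^2[S^2-]
Let s = moles of Tl2S that dissolve per litre. [Tl^+] = 2s, [S^2-] = 0.00233 + s ≈ 0.00233 (Ksp is small, so little additional dissolves).
Ksp ≈ (2s)^2 × 0.00233
s = 9.58 × 10^-10 M
Check: s = 9.6 × 10^-10 ≪ 0.00233, so the approximation is valid.

9.58e-10 M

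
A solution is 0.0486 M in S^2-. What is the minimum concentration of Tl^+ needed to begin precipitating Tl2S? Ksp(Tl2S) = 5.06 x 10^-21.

Tl2S(s) <=> 2 Tl^+ + S^2-
Ksp = [Tl^+]^2[S^2-]
Precipitation begins when Q = Ksp. With [S^2-] = 0.0486 M:
5.06 x 10^-21 = (0.0486) × [Tl^+]^2
[Tl^+] = (5.06 x 10^-21 / 4.86 × 10^-2)^(1/2) = 3.23 x 10^-10 M

[Tl^+] ≈ 3.23e-10 M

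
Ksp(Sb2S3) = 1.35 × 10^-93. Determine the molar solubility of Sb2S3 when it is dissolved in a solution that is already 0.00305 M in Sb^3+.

s ≈ 1.75 x 10^-30 M

Sb2S3(s) ⇌ 2 Sb^3+(aq) + 3 S^2-(aq)
Ksp = [Sb^3+]^2[S^2-]^3
Let s = moles of Sb2S3 that dissolve per litre. [Sb^3+] = 0.00305 + 2s ≈ 0.00305, [S^2-] = 3s (since the Sb^3+ already present dominates).
Ksp ≈ (0.00305)^2 × (3s)^3
s = 1.75 × 10^-30 M
Check: 2s = 3.5 × 10^-30 ≪ 0.00305, so the approximation is valid.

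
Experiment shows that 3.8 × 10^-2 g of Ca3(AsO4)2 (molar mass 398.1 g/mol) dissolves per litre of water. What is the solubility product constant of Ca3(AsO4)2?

Molar solubility s = (3.8 × 10^-2 g/L) / (398.1 g/mol) = 9.55 x 10^-5 M.
Ca3(AsO4)2(s) ⇌ 3 Ca^2+(aq) + 2 AsO4^3-(aq)
Let s = molar solubility. Then [Ca^2+] = 3s and [AsO4^3-] = 2s.
Ksp = [Ca^2+]^3[AsO4^3-]^2
Substituting: Ksp = (3s)^3(2s)^2 = 108s^5
With s = 9.55 × 10^-5: Ksp = 8.6 × 10^-19

Ksp ≈ 8.6 x 10^-19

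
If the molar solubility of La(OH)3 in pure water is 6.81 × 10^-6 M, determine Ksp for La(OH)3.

La(OH)3(s) ⇌ La^3+(aq) + 3 OH^-(aq)
With molar solubility s: [La^3+] = s, [OH^-] = 3s.
Ksp = [La^3+][OH^-]^3
Substituting: Ksp = s(3s)^3 = 27s^4
With s = 6.81 × 10^-6: Ksp = 5.81 × 10^-20

Ksp ≈ 5.81 × 10^-20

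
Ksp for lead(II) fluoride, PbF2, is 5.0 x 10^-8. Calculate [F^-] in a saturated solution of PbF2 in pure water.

PbF2(s) ⇌ Pb^2+ + 2 F^-
Ksp = [Pb^2+][F^-]^2
For each mole of PbF2 that dissolves: [Pb^2+] = s, [F^-] = 2s.
Substituting: Ksp = s(2s)^2 = 4s^3
s = (5.0 x 10^-8 / 4)^(1/3) = 2.32 × 10^-3 M
[F^-] = 2s = 4.6 x 10^-3 M

[F^-] ≈ 4.6e-3 M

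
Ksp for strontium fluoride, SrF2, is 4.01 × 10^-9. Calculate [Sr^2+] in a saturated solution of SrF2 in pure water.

1.00e-3 M

SrF2(s) <=> Sr^2+(aq) + 2 F^-(aq)
Ksp = [Sr^2+][F^-]^2
With molar solubility s: [Sr^2+] = s, [F^-] = 2s.
Ksp = s(2s)^2 = 4s^3
Solving, s = (4.01 × 10^-9/4)^(1/3) = 1.001 × 10^-3 M
[Sr^2+] = s = 1.00 x 10^-3 M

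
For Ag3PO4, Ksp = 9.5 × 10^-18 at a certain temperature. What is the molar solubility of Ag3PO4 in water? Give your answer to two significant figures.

Ag3PO4(s) <=> 3 Ag^+(aq) + PO4^3-(aq)
Ksp = [Ag^+]^3[PO4^3-]
Let s = molar solubility. Then [Ag^+] = 3s and [PO4^3-] = s.
Ksp = (3s)^3s = 27s^4
s^4 = 9.5 × 10^-18 / 27, so s = 2.4 x 10^-5 M

2.4 x 10^-5 M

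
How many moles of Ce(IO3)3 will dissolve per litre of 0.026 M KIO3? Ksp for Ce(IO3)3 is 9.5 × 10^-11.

Ce(IO3)3(s) ⇌ Ce^3+ + 3 IO3^-
Ksp = [Ce^3+][IO3^-]^3
Let s be the molar solubility in this solution. [Ce^3+] = s, [IO3^-] = 0.026 + 3s ≈ 0.026 (since IO3^- from KIO3 dominates).
Ksp ≈ s × (0.026)^3
s = 5.4 × 10^-6 M
Check: 3s = 1.6 × 10^-5 ≪ 0.026, so the approximation is valid.

s ≈ 5.4 x 10^-6 M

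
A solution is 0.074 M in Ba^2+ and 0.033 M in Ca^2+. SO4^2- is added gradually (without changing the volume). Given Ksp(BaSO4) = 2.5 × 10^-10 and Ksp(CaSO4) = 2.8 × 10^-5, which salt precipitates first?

Each salt begins to precipitate when Q = Ksp, i.e. when [SO4^2-] reaches its threshold.
For BaSO4: 2.5 × 10^-10 = 0.074 × [SO4^2-]  ⇒  [SO4^2-] = 3.4 × 10^-9 M.
For CaSO4: 2.8 × 10^-5 = 0.033 × [SO4^2-]  ⇒  [SO4^2-] = 8.5 x 10^-4 M.
The salt with the lower threshold [SO4^2-] precipitates first: BaSO4.

BaSO4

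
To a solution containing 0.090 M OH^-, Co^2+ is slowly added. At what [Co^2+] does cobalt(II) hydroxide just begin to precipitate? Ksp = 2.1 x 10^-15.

[Co^2+] ≈ 2.6 x 10^-13 M

Co(OH)2(s) ⇌ Co^2+(aq) + 2 OH^-(aq)
Ksp = [Co^2+][OH^-]^2
Precipitation begins when Q = Ksp. With [OH^-] = 0.090 M:
2.1 x 10^-15 = (0.090)^2 × [Co^2+]
[Co^2+] = (2.1 x 10^-15 / 8.10 × 10^-3) = 2.6 x 10^-13 M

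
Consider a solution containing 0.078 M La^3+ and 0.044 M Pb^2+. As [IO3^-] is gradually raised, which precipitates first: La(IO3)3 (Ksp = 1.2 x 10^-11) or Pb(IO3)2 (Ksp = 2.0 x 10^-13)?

Each salt begins to precipitate when Q = Ksp, i.e. when [IO3^-] reaches its threshold.
For La(IO3)3: 1.2 x 10^-11 = 0.078 × [IO3^-]^3  ⇒  [IO3^-] = 5.4 × 10^-4 M.
For Pb(IO3)2: 2.0 x 10^-13 = 0.044 × [IO3^-]^2  ⇒  [IO3^-] = 2.1 × 10^-6 M.
The salt with the lower threshold [IO3^-] precipitates first: Pb(IO3)2.

Pb(IO3)2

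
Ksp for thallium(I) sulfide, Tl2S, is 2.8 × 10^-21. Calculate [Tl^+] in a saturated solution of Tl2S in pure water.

Tl2S(s) <=> 2 Tl^+(aq) + S^2-(aq)
Ksp = [Tl^+]^2[S^2-]
If s mol/L of Tl2S dissolves, [Tl^+] = 2s and [S^2-] = s.
Substituting: Ksp = (2s)^2s = 4s^3
s^3 = 2.8 × 10^-21 / 4, so s = 8.88 × 10^-8 M
[Tl^+] = 2s = 1.8 x 10^-7 M

1.8 × 10^-7 M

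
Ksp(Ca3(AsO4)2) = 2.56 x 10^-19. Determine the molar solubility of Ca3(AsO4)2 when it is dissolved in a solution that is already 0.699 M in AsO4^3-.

Ca3(AsO4)2(s) ⇌ 3 Ca^2+ + 2 AsO4^3-
Ksp = [Ca^2+]^3[AsO4^3-]^2
If s mol/L dissolves here, [Ca^2+] = 3s, [AsO4^3-] = 0.699 + 2s ≈ 0.699 (since the AsO4^3- already present dominates).
Ksp ≈ (3s)^3 × (0.699)^2
s = 2.69 × 10^-7 M
Check: 2s = 5.4 x 10^-7 ≪ 0.699, so the approximation is valid.

s ≈ 2.69e-7 M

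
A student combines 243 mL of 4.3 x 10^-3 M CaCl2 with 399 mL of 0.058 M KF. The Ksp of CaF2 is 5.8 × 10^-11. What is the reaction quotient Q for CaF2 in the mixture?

Total volume = 243 + 399 = 642 mL.
[Ca^2+] = 4.3 x 10^-3 × (243/642) = 1.63 x 10^-3 M
[F^-] = 5.8 x 10^-2 × (399/642) = 3.60 × 10^-2 M
CaF2(s) ⇌ Ca^2+(aq) + 2 F^-(aq), so Q = [Ca^2+][F^-]^2
Q = (1.63 x 10^-3)(3.60 × 10^-2)^2 = 2.1 × 10^-6
Q > Ksp, so CaF2 will precipitate.

2.1 × 10^-6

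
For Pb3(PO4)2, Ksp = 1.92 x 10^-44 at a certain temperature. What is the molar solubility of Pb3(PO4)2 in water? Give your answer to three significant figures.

7.08e-10 M

Pb3(PO4)2(s) ⇌ 3 Pb^2+(aq) + 2 PO4^3-(aq)
Ksp = [Pb^2+]^3[PO4^3-]^2
If s mol/L of Pb3(PO4)2 dissolves, [Pb^2+] = 3s and [PO4^3-] = 2s.
Substituting: Ksp = (3s)^3(2s)^2 = 108s^5
s^5 = 1.92 x 10^-44 / 108, so s = 7.08 × 10^-10 M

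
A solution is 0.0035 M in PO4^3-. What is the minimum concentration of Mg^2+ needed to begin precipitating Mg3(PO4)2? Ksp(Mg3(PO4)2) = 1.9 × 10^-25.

Mg3(PO4)2(s) ⇌ 3 Mg^2+ + 2 PO4^3-
Ksp = [Mg^2+]^3[PO4^3-]^2
Precipitation begins when Q = Ksp. With [PO4^3-] = 0.0035 M:
1.9 × 10^-25 = (0.0035)^2 × [Mg^2+]^3
[Mg^2+] = (1.9 × 10^-25 / 1.23 × 10^-5)^(1/3) = 2.5 x 10^-7 M

[Mg^2+] = 2.5 x 10^-7 M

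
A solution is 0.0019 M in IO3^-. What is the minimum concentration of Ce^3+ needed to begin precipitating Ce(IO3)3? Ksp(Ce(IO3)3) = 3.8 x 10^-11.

[Ce^3+] ≈ 5.5 × 10^-3 M

Ce(IO3)3(s) ⇌ Ce^3+(aq) + 3 IO3^-(aq)
Ksp = [Ce^3+][IO3^-]^3
Precipitation begins when Q = Ksp. With [IO3^-] = 0.0019 M:
3.8 x 10^-11 = (0.0019)^3 × [Ce^3+]
[Ce^3+] = (3.8 x 10^-11 / 6.86 × 10^-9) = 5.5 × 10^-3 M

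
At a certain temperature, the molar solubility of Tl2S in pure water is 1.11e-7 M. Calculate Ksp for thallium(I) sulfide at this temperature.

Tl2S(s) <=> 2 Tl^+ + S^2-
With molar solubility s: [Tl^+] = 2s, [S^2-] = s.
Ksp = [Tl^+]^2[S^2-]
Substituting: Ksp = (2s)^2s = 4s^3
Ksp = 4 × (1.11 × 10^-7)^3 = 5.47 × 10^-21

5.47 x 10^-21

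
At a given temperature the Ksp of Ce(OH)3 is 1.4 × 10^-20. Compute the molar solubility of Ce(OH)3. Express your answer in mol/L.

Ce(OH)3(s) ⇌ Ce^3+(aq) + 3 OH^-(aq)
Ksp = [Ce^3+][OH^-]^3
With molar solubility s: [Ce^3+] = s, [OH^-] = 3s.
So Ksp = s × (3s)^3 = 27s^4
s = (1.4 × 10^-20 / 27)^(1/4) = 4.8 × 10^-6 M

s ≈ 4.8 x 10^-6 M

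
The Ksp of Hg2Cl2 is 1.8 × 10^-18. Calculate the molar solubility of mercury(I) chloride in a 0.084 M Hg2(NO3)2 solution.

s ≈ 2.3e-9 M

Hg2Cl2(s) ⇌ Hg2^2+(aq) + 2 Cl^-(aq)
Ksp = [Hg2^2+][Cl^-]^2
Let s = moles of Hg2Cl2 that dissolve per litre. [Hg2^2+] = 0.084 + s ≈ 0.084, [Cl^-] = 2s (since Hg2^2+ from Hg2(NO3)2 dominates).
Ksp ≈ 0.084 × (2s)^2
s = 2.3 x 10^-9 M
Check: s = 2.3 x 10^-9 ≪ 0.084, so the approximation is valid.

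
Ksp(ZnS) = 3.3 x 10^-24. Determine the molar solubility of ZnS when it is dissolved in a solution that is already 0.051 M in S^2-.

ZnS(s) <=> Zn^2+(aq) + S^2-(aq)
Ksp = [Zn^2+][S^2-]
Let s be the molar solubility in this solution. [Zn^2+] = s, [S^2-] = 0.051 + s ≈ 0.051 (common-ion effect: S^2- is already 0.051 M).
Ksp ≈ s × 0.051
s = 6.5 × 10^-23 M
Check: s = 6.5 × 10^-23 ≪ 0.051, so the approximation is valid.

s ≈ 6.5e-23 M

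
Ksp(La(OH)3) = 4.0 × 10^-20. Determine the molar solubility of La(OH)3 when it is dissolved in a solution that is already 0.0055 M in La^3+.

La(OH)3(s) ⇌ La^3+ + 3 OH^-
Ksp = [La^3+][OH^-]^3
If s mol/L dissolves here, [La^3+] = 0.0055 + s ≈ 0.0055, [OH^-] = 3s (Ksp is small, so little additional dissolves).
Ksp ≈ 0.0055 × (3s)^3
s = 6.5 x 10^-7 M
Check: s = 6.5 × 10^-7 ≪ 0.0055, so the approximation is valid.

s ≈ 6.5 x 10^-7 M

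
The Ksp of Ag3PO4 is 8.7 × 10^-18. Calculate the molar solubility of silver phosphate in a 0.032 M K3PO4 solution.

Ag3PO4(s) ⇌ 3 Ag^+(aq) + PO4^3-(aq)
Ksp = [Ag^+]^3[PO4^3-]
Let s = moles of Ag3PO4 that dissolve per litre. [Ag^+] = 3s, [PO4^3-] = 0.032 + s ≈ 0.032 (Ksp is small, so little additional dissolves).
Ksp ≈ (3s)^3 × 0.032
s = 2.2 × 10^-6 M
Check: s = 2.2 x 10^-6 ≪ 0.032, so the approximation is valid.

2.2e-6 M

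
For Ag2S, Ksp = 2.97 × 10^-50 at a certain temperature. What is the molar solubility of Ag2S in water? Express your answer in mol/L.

s = 1.95e-17 M

Ag2S(s) <=> 2 Ag^+ + S^2-
Ksp = [Ag^+]^2[S^2-]
Let s = molar solubility. Then [Ag^+] = 2s and [S^2-] = s.
Ksp = (2s)^2s = 4s^3
Solving, s = (2.97 × 10^-50/4)^(1/3) = 1.95 × 10^-17 M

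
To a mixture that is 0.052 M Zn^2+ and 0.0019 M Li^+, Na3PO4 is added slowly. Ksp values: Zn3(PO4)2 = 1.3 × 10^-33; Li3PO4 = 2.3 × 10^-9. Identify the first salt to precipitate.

Zn3(PO4)2

Each salt begins to precipitate when Q = Ksp, i.e. when [PO4^3-] reaches its threshold.
For Zn3(PO4)2: 1.3 × 10^-33 = (0.052)^3 × [PO4^3-]^2  ⇒  [PO4^3-] = 3.0 × 10^-15 M.
For Li3PO4: 2.3 × 10^-9 = (0.0019)^3 × [PO4^3-]  ⇒  [PO4^3-] = 3.4 × 10^-1 M.
The salt with the lower threshold [PO4^3-] precipitates first: Zn3(PO4)2.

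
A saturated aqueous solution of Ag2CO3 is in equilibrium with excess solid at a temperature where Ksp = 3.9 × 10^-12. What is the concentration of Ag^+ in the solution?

Ag2CO3(s) ⇌ 2 Ag^+(aq) + CO3^2-(aq)
Ksp = [Ag^+]^2[CO3^2-]
Let s = molar solubility. Then [Ag^+] = 2s and [CO3^2-] = s.
Ksp = (2s)^2s = 4s^3
s = (3.9 × 10^-12 / 4)^(1/3) = 9.92 × 10^-5 M
[Ag^+] = 2s = 2.0 × 10^-4 M

2.0 × 10^-4 M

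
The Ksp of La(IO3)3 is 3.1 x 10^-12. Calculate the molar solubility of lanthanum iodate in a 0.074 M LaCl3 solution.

La(IO3)3(s) ⇌ La^3+ + 3 IO3^-
Ksp = [La^3+][IO3^-]^3
Let s be the molar solubility in this solution. [La^3+] = 0.074 + s ≈ 0.074, [IO3^-] = 3s (common-ion effect: La^3+ is already 0.074 M).
Ksp ≈ 0.074 × (3s)^3
s = 1.2 x 10^-4 M
Check: s = 1.2 × 10^-4 ≪ 0.074, so the approximation is valid.

s ≈ 1.2e-4 M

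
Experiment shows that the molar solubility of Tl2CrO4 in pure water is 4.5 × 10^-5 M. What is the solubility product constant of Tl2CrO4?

3.6 × 10^-13

Tl2CrO4(s) ⇌ 2 Tl^+(aq) + CrO4^2-(aq)
For each mole of Tl2CrO4 that dissolves: [Tl^+] = 2s, [CrO4^2-] = s.
Ksp = [Tl^+]^2[CrO4^2-]
So Ksp = (2s)^2 × s = 4s^3
With s = 4.5 × 10^-5: Ksp = 3.6 × 10^-13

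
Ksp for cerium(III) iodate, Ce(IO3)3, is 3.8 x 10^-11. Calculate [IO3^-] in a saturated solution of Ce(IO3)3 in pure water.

Ce(IO3)3(s) ⇌ Ce^3+(aq) + 3 IO3^-(aq)
Ksp = [Ce^3+][IO3^-]^3
Let s = molar solubility. Then [Ce^3+] = s and [IO3^-] = 3s.
Ksp = s(3s)^3 = 27s^4
s = (3.8 x 10^-11 / 27)^(1/4) = 1.09 x 10^-3 M
[IO3^-] = 3s = 3.3 × 10^-3 M

3.3e-3 M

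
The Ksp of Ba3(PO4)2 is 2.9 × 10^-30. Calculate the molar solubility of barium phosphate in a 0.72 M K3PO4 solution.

Ba3(PO4)2(s) <=> 3 Ba^2+ + 2 PO4^3-
Ksp = [Ba^2+]^3[PO4^3-]^2
Let s = moles of Ba3(PO4)2 that dissolve per litre. [Ba^2+] = 3s, [PO4^3-] = 0.72 + 2s ≈ 0.72 (since PO4^3- from K3PO4 dominates).
Ksp ≈ (3s)^3 × (0.72)^2
s = 5.9 × 10^-11 M
Check: 2s = 1.2 x 10^-10 ≪ 0.72, so the approximation is valid.

s ≈ 5.9 × 10^-11 M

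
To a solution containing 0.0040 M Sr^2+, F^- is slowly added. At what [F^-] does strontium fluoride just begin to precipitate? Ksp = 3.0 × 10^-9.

[F^-] ≈ 8.7 x 10^-4 M

SrF2(s) <=> Sr^2+ + 2 F^-
Ksp = [Sr^2+][F^-]^2
Precipitation begins when Q = Ksp. With [Sr^2+] = 0.0040 M:
3.0 × 10^-9 = (0.0040) × [F^-]^2
[F^-] = (3.0 × 10^-9 / 4.0 × 10^-3)^(1/2) = 8.7 x 10^-4 M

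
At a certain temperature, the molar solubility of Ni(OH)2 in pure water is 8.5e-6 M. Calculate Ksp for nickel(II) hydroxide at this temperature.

Ni(OH)2(s) ⇌ Ni^2+ + 2 OH^-
For each mole of Ni(OH)2 that dissolves: [Ni^2+] = s, [OH^-] = 2s.
Ksp = [Ni^2+][OH^-]^2
So Ksp = s × (2s)^2 = 4s^3
With s = 8.5 × 10^-6: Ksp = 2.5 × 10^-15

Ksp = 2.5 × 10^-15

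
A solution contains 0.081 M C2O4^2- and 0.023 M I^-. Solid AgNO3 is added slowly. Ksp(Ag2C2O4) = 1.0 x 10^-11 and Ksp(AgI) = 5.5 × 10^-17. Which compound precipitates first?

Precipitation of each salt starts when its ion product equals its Ksp.
For Ag2C2O4: 1.0 x 10^-11 = 0.081 × [Ag^+]^2  ⇒  [Ag^+] = 1.1 × 10^-5 M.
For AgI: 5.5 × 10^-17 = 0.023 × [Ag^+]  ⇒  [Ag^+] = 2.4 x 10^-15 M.
The salt with the lower threshold [Ag^+] precipitates first: AgI.

AgI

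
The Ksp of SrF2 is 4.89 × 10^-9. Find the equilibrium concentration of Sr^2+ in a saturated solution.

1.07 × 10^-3 M

SrF2(s) ⇌ Sr^2+(aq) + 2 F^-(aq)
Ksp = [Sr^2+][F^-]^2
For each mole of SrF2 that dissolves: [Sr^2+] = s, [F^-] = 2s.
So Ksp = s × (2s)^2 = 4s^3
Solving, s = (4.89 × 10^-9/4)^(1/3) = 1.069 × 10^-3 M
[Sr^2+] = s = 1.07 × 10^-3 M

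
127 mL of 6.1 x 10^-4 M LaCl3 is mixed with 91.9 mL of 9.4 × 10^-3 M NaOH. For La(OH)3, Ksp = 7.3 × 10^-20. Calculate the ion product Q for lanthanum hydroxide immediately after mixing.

Q = 2.2 × 10^-11

Total volume = 127 + 91.9 = 218.9 mL.
[La^3+] = 6.1 × 10^-4 × (127/218.9) = 3.54 × 10^-4 M
[OH^-] = 9.4 × 10^-3 × (91.9/218.9) = 3.95 × 10^-3 M
La(OH)3(s) ⇌ La^3+(aq) + 3 OH^-(aq), so Q = [La^3+][OH^-]^3
Q = (3.54 × 10^-4)(3.95 x 10^-3)^3 = 2.2 × 10^-11
Q > Ksp, so La(OH)3 will precipitate.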